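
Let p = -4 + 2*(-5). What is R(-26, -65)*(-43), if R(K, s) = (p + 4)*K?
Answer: -11180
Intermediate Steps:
p = -14 (p = -4 - 10 = -14)
R(K, s) = -10*K (R(K, s) = (-14 + 4)*K = -10*K)
R(-26, -65)*(-43) = -10*(-26)*(-43) = 260*(-43) = -11180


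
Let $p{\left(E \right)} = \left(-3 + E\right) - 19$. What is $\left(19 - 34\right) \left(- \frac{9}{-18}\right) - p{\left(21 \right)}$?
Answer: $- \frac{13}{2} \approx -6.5$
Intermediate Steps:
$p{\left(E \right)} = -22 + E$
$\left(19 - 34\right) \left(- \frac{9}{-18}\right) - p{\left(21 \right)} = \left(19 - 34\right) \left(- \frac{9}{-18}\right) - \left(-22 + 21\right) = - 15 \left(\left(-9\right) \left(- \frac{1}{18}\right)\right) - -1 = \left(-15\right) \frac{1}{2} + 1 = - \frac{15}{2} + 1 = - \frac{13}{2}$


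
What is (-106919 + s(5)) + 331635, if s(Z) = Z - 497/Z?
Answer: 1123108/5 ≈ 2.2462e+5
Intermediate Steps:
(-106919 + s(5)) + 331635 = (-106919 + (5 - 497/5)) + 331635 = (-106919 - 472/5) + 331635 = -535067/5 + 331635 = 1123108/5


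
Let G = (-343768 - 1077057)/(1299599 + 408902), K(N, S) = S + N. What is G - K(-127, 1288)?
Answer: -1984990486/1708501 ≈ -1161.8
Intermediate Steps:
K(N, S) = N + S
G = -1420825/1708501 ≈ -0.83162
G - K(-127, 1288) = -1420825/1708501 - (-127 + 1288) = -1420825/1708501 - 1*1161 = -1420825/1708501 - 1161 = -1984990486/1708501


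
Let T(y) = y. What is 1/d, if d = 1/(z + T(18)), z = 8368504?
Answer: 8368522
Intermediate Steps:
d = 1/8368522 (d = 1/(8368504 + 18) = 1/8368522 ≈ 1.1950e-7)
1/d = 1/(1/8368522) = 8368522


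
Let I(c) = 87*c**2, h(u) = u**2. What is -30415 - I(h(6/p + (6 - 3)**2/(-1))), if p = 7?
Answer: -991398502/2401 ≈ -4.1291e+5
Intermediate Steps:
-30415 - I(h(6/p + (6 - 3)**2/(-1))) = -30415 - 87*((6/7 + (6 - 3)**2/(-1))**2)**2 = -30415 - 87*((6*(1/7) + 3**2*(-1))**2)**2 = -30415 - 87*((6/7 + 9*(-1))**2)**2 = -30415 - 87*((6/7 - 9)**2)**2 = -30415 - 87*((-57/7)**2)**2 = -30415 - 87*(3249/49)**2 = -30415 - 87*10556001/2401 = -30415 - 1*918372087/2401 = -30415 - 918372087/2401 = -991398502/2401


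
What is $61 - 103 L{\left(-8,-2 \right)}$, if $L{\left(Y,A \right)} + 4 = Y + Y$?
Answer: $2121$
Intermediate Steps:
$L{\left(Y,A \right)} = -4 + 2 Y$ ($L{\left(Y,A \right)} = -4 + \left(Y + Y\right) = -4 + 2 Y$)
$61 - 103 L{\left(-8,-2 \right)} = 61 - 103 \left(-4 + 2 \left(-8\right)\right) = 61 - 103 \left(-4 - 16\right) = 61 - -2060 = 61 + 2060 = 2121$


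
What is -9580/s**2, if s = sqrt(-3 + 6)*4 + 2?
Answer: -31135/121 + 9580*sqrt(3)/121 ≈ -120.18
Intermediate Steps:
s = 2 + 4*sqrt(3) (s = sqrt(3)*4 + 2 = 4*sqrt(3) + 2 = 2 + 4*sqrt(3) ≈ 8.9282)
-9580/s**2 = -9580/(2 + 4*sqrt(3))**2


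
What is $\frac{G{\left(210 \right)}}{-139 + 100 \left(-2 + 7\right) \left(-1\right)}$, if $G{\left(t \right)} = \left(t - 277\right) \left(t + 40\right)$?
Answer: $\frac{16750}{639} \approx 26.213$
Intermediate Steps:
$G{\left(t \right)} = \left(-277 + t\right) \left(40 + t\right)$
$\frac{G{\left(210 \right)}}{-139 + 100 \left(-2 + 7\right) \left(-1\right)} = \frac{-11080 + 210^{2} - 49770}{-139 + 100 \left(-2 + 7\right) \left(-1\right)} = \frac{-11080 + 44100 - 49770}{-139 + 100 \cdot 5 \left(-1\right)} = - \frac{16750}{-139 + 100 \left(-5\right)} = - \frac{16750}{-139 - 500} = - \frac{16750}{-639} = \left(-16750\right) \left(- \frac{1}{639}\right) = \frac{16750}{639}$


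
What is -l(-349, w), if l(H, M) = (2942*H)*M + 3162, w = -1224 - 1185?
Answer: -2473463184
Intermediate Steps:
w = -2409
l(H, M) = 3162 + 2942*H*M (l(H, M) = 2942*H*M + 3162 = 3162 + 2942*H*M)
-l(-349, w) = -(3162 + 2942*(-349)*(-2409)) = -(3162 + 2473460022) = -1*2473463184 = -2473463184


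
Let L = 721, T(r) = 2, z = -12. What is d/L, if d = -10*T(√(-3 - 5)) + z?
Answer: -32/721 ≈ -0.044383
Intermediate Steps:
d = -32 (d = -10*2 - 12 = -20 - 12 = -32)
d/L = -32/721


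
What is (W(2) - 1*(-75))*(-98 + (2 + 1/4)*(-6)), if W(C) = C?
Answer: -17171/2 ≈ -8585.5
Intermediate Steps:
(W(2) - 1*(-75))*(-98 + (2 + 1/4)*(-6)) = (2 - 1*(-75))*(-98 + (2 + 1/4)*(-6)) = (2 + 75)*(-98 + (2 + 1*(¼))*(-6)) = 77*(-98 + (2 + ¼)*(-6)) = 77*(-98 + (9/4)*(-6)) = 77*(-98 - 27/2) = 77*(-223/2) = -17171/2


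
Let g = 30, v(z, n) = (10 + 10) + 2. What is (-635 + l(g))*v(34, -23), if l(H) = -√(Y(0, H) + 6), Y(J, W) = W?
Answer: -14102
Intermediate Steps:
v(z, n) = 22 (v(z, n) = 20 + 2 = 22)
l(H) = -√(6 + H) (l(H) = -√(H + 6) = -√(6 + H))
(-635 + l(g))*v(34, -23) = (-635 - √(6 + 30))*22 = (-635 - √36)*22 = (-635 - 1*6)*22 = (-635 - 6)*22 = -641*22 = -14102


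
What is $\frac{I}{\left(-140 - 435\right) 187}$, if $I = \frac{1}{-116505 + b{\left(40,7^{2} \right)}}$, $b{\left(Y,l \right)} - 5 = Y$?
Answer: $\frac{1}{12522361500} \approx 7.9857 \cdot 10^{-11}$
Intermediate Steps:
$b{\left(Y,l \right)} = 5 + Y$
$I = - \frac{1}{116460}$ ($I = \frac{1}{-116505 + \left(5 + 40\right)} = \frac{1}{-116505 + 45} = \frac{1}{-116460} = - \frac{1}{116460} \approx -8.5866 \cdot 10^{-6}$)
$\frac{I}{\left(-140 - 435\right) 187} = - \frac{1}{116460 \left(-140 - 435\right) 187} = - \frac{1}{116460 \left(\left(-575\right) 187\right)} = - \frac{1}{116460 \left(-107525\right)} = \left(- \frac{1}{116460}\right) \left(- \frac{1}{107525}\right) = \frac{1}{12522361500}$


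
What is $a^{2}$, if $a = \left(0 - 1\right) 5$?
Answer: $25$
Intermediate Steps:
$a = -5$ ($a = \left(-1\right) 5 = -5$)
$a^{2} = \left(-5\right)^{2} = 25$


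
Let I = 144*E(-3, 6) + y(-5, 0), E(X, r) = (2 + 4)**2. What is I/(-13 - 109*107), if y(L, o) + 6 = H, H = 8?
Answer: -2593/5838 ≈ -0.44416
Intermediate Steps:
y(L, o) = 2 (y(L, o) = -6 + 8 = 2)
E(X, r) = 36 (E(X, r) = 6**2 = 36)
I = 5186 (I = 144*36 + 2 = 5184 + 2 = 5186)
I/(-13 - 109*107) = 5186/(-13 - 109*107) = 5186/(-13 - 11663) = 5186/(-11676) = 5186*(-1/11676) = -2593/5838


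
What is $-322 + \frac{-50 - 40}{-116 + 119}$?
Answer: $-352$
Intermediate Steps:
$-322 + \frac{-50 - 40}{-116 + 119} = -322 - \frac{90}{3} = -322 - 30 = -352$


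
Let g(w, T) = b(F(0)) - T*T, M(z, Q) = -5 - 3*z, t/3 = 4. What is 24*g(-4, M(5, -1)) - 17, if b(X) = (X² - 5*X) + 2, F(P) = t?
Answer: -7553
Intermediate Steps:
t = 12 (t = 3*4 = 12)
F(P) = 12
b(X) = 2 + X² - 5*X
g(w, T) = 86 - T² (g(w, T) = (2 + 12² - 5*12) - T*T = (2 + 144 - 60) - T² = 86 - T²)
24*g(-4, M(5, -1)) - 17 = 24*(86 - (-5 - 3*5)²) - 17 = 24*(86 - (-5 - 15)²) - 17 = 24*(86 - 1*(-20)²) - 17 = 24*(86 - 1*400) - 17 = 24*(86 - 400) - 17 = 24*(-314) - 17 = -7536 - 17 = -7553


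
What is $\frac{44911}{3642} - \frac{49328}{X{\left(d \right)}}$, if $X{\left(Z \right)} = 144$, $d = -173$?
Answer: $- \frac{3608029}{10926} \approx -330.22$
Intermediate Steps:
$\frac{44911}{3642} - \frac{49328}{X{\left(d \right)}} = \frac{44911}{3642} - \frac{49328}{144} = 44911 \cdot \frac{1}{3642} - \frac{3083}{9} = \frac{44911}{3642} - \frac{3083}{9} = - \frac{3608029}{10926}$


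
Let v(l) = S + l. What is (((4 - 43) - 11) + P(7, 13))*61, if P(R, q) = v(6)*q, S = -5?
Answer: -2257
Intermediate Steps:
v(l) = -5 + l
P(R, q) = q (P(R, q) = (-5 + 6)*q = 1*q = q)
(((4 - 43) - 11) + P(7, 13))*61 = (((4 - 43) - 11) + 13)*61 = ((-39 - 11) + 13)*61 = (-50 + 13)*61 = -37*61 = -2257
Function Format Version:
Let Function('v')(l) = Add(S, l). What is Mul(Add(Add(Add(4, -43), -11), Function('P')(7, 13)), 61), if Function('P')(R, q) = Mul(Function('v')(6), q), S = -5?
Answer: -2257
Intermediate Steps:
Function('v')(l) = Add(-5, l)
Function('P')(R, q) = q (Function('P')(R, q) = Mul(Add(-5, 6), q) = Mul(1, q) = q)
Mul(Add(Add(Add(4, -43), -11), Function('P')(7, 13)), 61) = Mul(Add(Add(Add(4, -43), -11), 13), 61) = Mul(Add(Add(-39, -11), 13), 61) = Mul(Add(-50, 13), 61) = Mul(-37, 61) = -2257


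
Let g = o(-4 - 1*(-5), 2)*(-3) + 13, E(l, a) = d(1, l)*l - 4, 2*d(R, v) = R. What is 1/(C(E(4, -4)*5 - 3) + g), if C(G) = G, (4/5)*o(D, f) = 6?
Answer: -2/45 ≈ -0.044444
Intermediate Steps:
o(D, f) = 15/2 (o(D, f) = (5/4)*6 = 15/2)
d(R, v) = R/2
E(l, a) = -4 + l/2 (E(l, a) = ((1/2)*1)*l - 4 = l/2 - 4 = -4 + l/2)
g = -19/2 (g = (15/2)*(-3) + 13 = -45/2 + 13 = -19/2 ≈ -9.5000)
1/(C(E(4, -4)*5 - 3) + g) = 1/(((-4 + (1/2)*4)*5 - 3) - 19/2) = 1/(((-4 + 2)*5 - 3) - 19/2) = 1/((-2*5 - 3) - 19/2) = 1/((-10 - 3) - 19/2) = 1/(-13 - 19/2) = 1/(-45/2) = -2/45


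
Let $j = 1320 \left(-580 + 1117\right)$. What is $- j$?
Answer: $-708840$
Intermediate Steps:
$j = 708840$ ($j = 1320 \cdot 537 = 708840$)
$- j = \left(-1\right) 708840 = -708840$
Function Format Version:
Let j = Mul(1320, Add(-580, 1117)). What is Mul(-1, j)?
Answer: -708840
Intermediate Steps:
j = 708840 (j = Mul(1320, 537) = 708840)
Mul(-1, j) = Mul(-1, 708840) = -708840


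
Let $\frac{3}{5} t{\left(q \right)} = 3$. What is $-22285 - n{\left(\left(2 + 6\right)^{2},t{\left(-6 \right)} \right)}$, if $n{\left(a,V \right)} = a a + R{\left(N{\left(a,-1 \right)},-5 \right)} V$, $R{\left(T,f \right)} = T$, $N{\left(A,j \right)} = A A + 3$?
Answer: $-46876$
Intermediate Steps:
$N{\left(A,j \right)} = 3 + A^{2}$ ($N{\left(A,j \right)} = A^{2} + 3 = 3 + A^{2}$)
$t{\left(q \right)} = 5$ ($t{\left(q \right)} = \frac{5}{3} \cdot 3 = 5$)
$n{\left(a,V \right)} = a^{2} + V \left(3 + a^{2}\right)$ ($n{\left(a,V \right)} = a a + \left(3 + a^{2}\right) V = a^{2} + V \left(3 + a^{2}\right)$)
$-22285 - n{\left(\left(2 + 6\right)^{2},t{\left(-6 \right)} \right)} = -22285 - \left(\left(\left(2 + 6\right)^{2}\right)^{2} + 5 \left(3 + \left(\left(2 + 6\right)^{2}\right)^{2}\right)\right) = -22285 - \left(\left(8^{2}\right)^{2} + 5 \left(3 + \left(8^{2}\right)^{2}\right)\right) = -22285 - \left(64^{2} + 5 \left(3 + 64^{2}\right)\right) = -22285 - \left(4096 + 5 \left(3 + 4096\right)\right) = -22285 - \left(4096 + 5 \cdot 4099\right) = -22285 - \left(4096 + 20495\right) = -22285 - 24591 = -46876$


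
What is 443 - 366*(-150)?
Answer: 55343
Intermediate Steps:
443 - 366*(-150) = 443 + 54900 = 55343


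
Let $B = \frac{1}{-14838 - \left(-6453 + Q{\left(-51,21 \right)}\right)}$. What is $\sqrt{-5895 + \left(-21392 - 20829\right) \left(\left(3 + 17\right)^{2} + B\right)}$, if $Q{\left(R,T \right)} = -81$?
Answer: $\frac{i \sqrt{72810605215221}}{2076} \approx 4110.3 i$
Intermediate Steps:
$B = - \frac{1}{8304}$ ($B = \frac{1}{-14838 + \left(6453 - -81\right)} = \frac{1}{-14838 + \left(6453 + 81\right)} = \frac{1}{-14838 + 6534} = \frac{1}{-8304} = - \frac{1}{8304} \approx -0.00012042$)
$\sqrt{-5895 + \left(-21392 - 20829\right) \left(\left(3 + 17\right)^{2} + B\right)} = \sqrt{-5895 + \left(-21392 - 20829\right) \left(\left(3 + 17\right)^{2} - \frac{1}{8304}\right)} = \sqrt{-5895 - 42221 \left(20^{2} - \frac{1}{8304}\right)} = \sqrt{-5895 - 42221 \left(400 - \frac{1}{8304}\right)} = \sqrt{-5895 - \frac{140241231379}{8304}} = \sqrt{- \frac{140290183459}{8304}} = \frac{i \sqrt{72810605215221}}{2076}$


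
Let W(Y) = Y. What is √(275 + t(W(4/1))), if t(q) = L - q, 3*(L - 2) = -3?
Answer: 4*√17 ≈ 16.492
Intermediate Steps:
L = 1 (L = 2 + (⅓)*(-3) = 2 - 1 = 1)
t(q) = 1 - q
√(275 + t(W(4/1))) = √(275 + (1 - 4/1)) = √(275 + (1 - 4)) = √(275 - 3) = √272 = 4*√17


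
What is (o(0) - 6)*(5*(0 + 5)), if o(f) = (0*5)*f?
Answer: -150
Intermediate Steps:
o(f) = 0 (o(f) = 0*f = 0)
(o(0) - 6)*(5*(0 + 5)) = (0 - 6)*(5*(0 + 5)) = -30*5 = -6*25 = -150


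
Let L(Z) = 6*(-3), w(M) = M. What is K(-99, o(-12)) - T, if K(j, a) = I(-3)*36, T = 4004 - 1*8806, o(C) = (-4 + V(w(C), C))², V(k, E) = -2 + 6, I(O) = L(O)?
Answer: 4154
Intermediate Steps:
L(Z) = -18
I(O) = -18
V(k, E) = 4
o(C) = 0 (o(C) = (-4 + 4)² = 0² = 0)
T = -4802 (T = 4004 - 8806 = -4802)
K(j, a) = -648 (K(j, a) = -18*36 = -648)
K(-99, o(-12)) - T = -648 - 1*(-4802) = -648 + 4802 = 4154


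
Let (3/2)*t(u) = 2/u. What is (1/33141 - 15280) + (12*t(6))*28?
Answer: -167973317/11047 ≈ -15205.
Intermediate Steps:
t(u) = 4/(3*u) (t(u) = 2*(2/u)/3 = 4/(3*u))
(1/33141 - 15280) + (12*t(6))*28 = (1/33141 - 15280) + (12*((4/3)/6))*28 = (1/33141 - 15280) + (12*((4/3)*(1/6)))*28 = -506394479/33141 + (12*(2/9))*28 = -506394479/33141 + (8/3)*28 = -506394479/33141 + 224/3 = -167973317/11047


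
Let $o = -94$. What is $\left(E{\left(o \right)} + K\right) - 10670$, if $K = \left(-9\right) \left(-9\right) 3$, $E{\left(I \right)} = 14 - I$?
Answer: $-10319$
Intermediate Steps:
$K = 243$ ($K = 81 \cdot 3 = 243$)
$\left(E{\left(o \right)} + K\right) - 10670 = \left(\left(14 - -94\right) + 243\right) - 10670 = \left(\left(14 + 94\right) + 243\right) - 10670 = \left(108 + 243\right) - 10670 = 351 - 10670 = -10319$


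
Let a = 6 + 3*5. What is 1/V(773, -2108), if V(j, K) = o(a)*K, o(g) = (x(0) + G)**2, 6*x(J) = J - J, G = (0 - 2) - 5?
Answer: -1/103292 ≈ -9.6813e-6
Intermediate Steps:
G = -7 (G = -2 - 5 = -7)
x(J) = 0 (x(J) = (J - J)/6 = (1/6)*0 = 0)
a = 21 (a = 6 + 15 = 21)
o(g) = 49 (o(g) = (0 - 7)**2 = (-7)**2 = 49)
V(j, K) = 49*K
1/V(773, -2108) = 1/(49*(-2108)) = 1/(-103292) = -1/103292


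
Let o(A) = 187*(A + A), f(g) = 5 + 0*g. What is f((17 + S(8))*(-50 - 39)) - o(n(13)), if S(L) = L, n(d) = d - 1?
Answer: -4483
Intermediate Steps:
n(d) = -1 + d
f(g) = 5 (f(g) = 5 + 0 = 5)
o(A) = 374*A (o(A) = 187*(2*A) = 374*A)
f((17 + S(8))*(-50 - 39)) - o(n(13)) = 5 - 374*(-1 + 13) = 5 - 374*12 = 5 - 1*4488 = 5 - 4488 = -4483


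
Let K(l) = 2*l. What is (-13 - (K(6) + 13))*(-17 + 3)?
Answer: 532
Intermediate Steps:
(-13 - (K(6) + 13))*(-17 + 3) = (-13 - (2*6 + 13))*(-17 + 3) = (-13 - (12 + 13))*(-14) = (-13 - 1*25)*(-14) = (-13 - 25)*(-14) = -38*(-14) = 532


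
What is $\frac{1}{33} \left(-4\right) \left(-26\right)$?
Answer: $\frac{104}{33} \approx 3.1515$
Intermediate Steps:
$\frac{1}{33} \left(-4\right) \left(-26\right) = \left(- \frac{4}{33}\right) \left(-26\right) = \frac{104}{33}$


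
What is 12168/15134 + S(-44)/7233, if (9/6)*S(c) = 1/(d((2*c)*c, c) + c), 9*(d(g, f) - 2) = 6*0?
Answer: 396049067/492588999 ≈ 0.80402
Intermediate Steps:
d(g, f) = 2 (d(g, f) = 2 + (6*0)/9 = 2 + (⅑)*0 = 2 + 0 = 2)
S(c) = 2/(3*(2 + c))
12168/15134 + S(-44)/7233 = 12168/15134 + (2/(3*(2 - 44)))/7233 = 12168*(1/15134) + ((⅔)/(-42))*(1/7233) = 6084/7567 + ((⅔)*(-1/42))*(1/7233) = 6084/7567 - 1/63*1/7233 = 6084/7567 - 1/455679 = 396049067/492588999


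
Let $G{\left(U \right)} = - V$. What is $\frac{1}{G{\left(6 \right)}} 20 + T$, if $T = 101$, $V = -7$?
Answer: $\frac{727}{7} \approx 103.86$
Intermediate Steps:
$G{\left(U \right)} = 7$ ($G{\left(U \right)} = \left(-1\right) \left(-7\right) = 7$)
$\frac{1}{G{\left(6 \right)}} 20 + T = \frac{1}{7} \cdot 20 + 101 = \frac{20}{7} + 101 = \frac{727}{7}$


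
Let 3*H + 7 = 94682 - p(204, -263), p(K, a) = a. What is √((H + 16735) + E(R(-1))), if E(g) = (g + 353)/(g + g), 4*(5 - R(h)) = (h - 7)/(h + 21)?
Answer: √503721186/102 ≈ 220.04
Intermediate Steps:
R(h) = 5 - (-7 + h)/(4*(21 + h)) (R(h) = 5 - (h - 7)/(4*(h + 21)) = 5 - (-7 + h)/(4*(21 + h)))
H = 31646 (H = -7/3 + (94682 - 1*(-263))/3 = -7/3 + (94682 + 263)/3 = -7/3 + (⅓)*94945 = -7/3 + 94945/3 = 31646)
E(g) = (353 + g)/(2*g) (E(g) = (353 + g)/((2*g)) = (353 + g)*(1/(2*g)) = (353 + g)/(2*g))
√((H + 16735) + E(R(-1))) = √((31646 + 16735) + (353 + (427 + 19*(-1))/(4*(21 - 1)))/(2*(((427 + 19*(-1))/(4*(21 - 1)))))) = √(48381 + (353 + (¼)*(427 - 19)/20)/(2*(((¼)*(427 - 19)/20)))) = √(48381 + (353 + (¼)*(1/20)*408)/(2*(((¼)*(1/20)*408)))) = √(48381 + (353 + 51/10)/(2*(51/10))) = √(48381 + (½)*(10/51)*(3581/10)) = √(48381 + 3581/102) = √(4938443/102) = √503721186/102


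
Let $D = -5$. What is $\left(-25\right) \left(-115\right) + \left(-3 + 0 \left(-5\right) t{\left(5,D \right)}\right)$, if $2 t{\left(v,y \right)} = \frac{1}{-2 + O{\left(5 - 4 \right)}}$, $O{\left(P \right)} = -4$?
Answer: $2872$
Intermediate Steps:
$t{\left(v,y \right)} = - \frac{1}{12}$ ($t{\left(v,y \right)} = \frac{1}{2 \left(-2 - 4\right)} = \frac{1}{2 \left(-6\right)} = \frac{1}{2} \left(- \frac{1}{6}\right) = - \frac{1}{12}$)
$\left(-25\right) \left(-115\right) + \left(-3 + 0 \left(-5\right) t{\left(5,D \right)}\right) = \left(-25\right) \left(-115\right) - \left(3 - 0 \left(-5\right) \left(- \frac{1}{12}\right)\right) = 2875 + \left(-3 + 0 \left(- \frac{1}{12}\right)\right) = 2875 + \left(-3 + 0\right) = 2875 - 3 = 2872$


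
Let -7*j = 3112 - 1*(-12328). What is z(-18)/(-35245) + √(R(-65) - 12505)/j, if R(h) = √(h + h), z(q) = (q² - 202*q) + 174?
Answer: -78/665 - 7*√(-12505 + I*√130)/15440 ≈ -0.11732 - 0.050698*I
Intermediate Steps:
z(q) = 174 + q² - 202*q
R(h) = √2*√h (R(h) = √(2*h) = √2*√h)
j = -15440/7 (j = -(3112 - 1*(-12328))/7 = -(3112 + 12328)/7 = -⅐*15440 = -15440/7 ≈ -2205.7)
z(-18)/(-35245) + √(R(-65) - 12505)/j = (174 + (-18)² - 202*(-18))/(-35245) + √(√2*√(-65) - 12505)/(-15440/7) = (174 + 324 + 3636)*(-1/35245) + √(√2*(I*√65) - 12505)*(-7/15440) = 4134*(-1/35245) + √(I*√130 - 12505)*(-7/15440) = -78/665 + √(-12505 + I*√130)*(-7/15440) = -78/665 - 7*√(-12505 + I*√130)/15440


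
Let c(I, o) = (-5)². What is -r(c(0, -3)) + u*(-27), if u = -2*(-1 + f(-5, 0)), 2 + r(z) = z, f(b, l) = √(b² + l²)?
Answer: 193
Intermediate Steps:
c(I, o) = 25
r(z) = -2 + z
u = -8 (u = -2*(-1 + √((-5)² + 0²)) = -2*(-1 + √(25 + 0)) = -2*(-1 + √25) = -2*(-1 + 5) = -2*4 = -8)
-r(c(0, -3)) + u*(-27) = -(-2 + 25) - 8*(-27) = -1*23 + 216 = -23 + 216 = 193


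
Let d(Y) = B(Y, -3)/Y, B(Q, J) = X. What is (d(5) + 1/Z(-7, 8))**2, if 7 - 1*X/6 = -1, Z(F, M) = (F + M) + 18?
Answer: 840889/9025 ≈ 93.173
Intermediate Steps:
Z(F, M) = 18 + F + M
X = 48 (X = 42 - 6*(-1) = 42 + 6 = 48)
B(Q, J) = 48
d(Y) = 48/Y
(d(5) + 1/Z(-7, 8))**2 = (48/5 + 1/(18 - 7 + 8))**2 = (48*(1/5) + 1/19)**2 = (48/5 + 1/19)**2 = (917/95)**2 = 840889/9025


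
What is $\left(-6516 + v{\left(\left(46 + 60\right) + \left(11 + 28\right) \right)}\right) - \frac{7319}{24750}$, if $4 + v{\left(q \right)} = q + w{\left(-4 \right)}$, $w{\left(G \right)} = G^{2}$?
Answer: $- \frac{157392569}{24750} \approx -6359.3$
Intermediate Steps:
$v{\left(q \right)} = 12 + q$ ($v{\left(q \right)} = -4 + \left(q + \left(-4\right)^{2}\right) = -4 + \left(q + 16\right) = -4 + \left(16 + q\right) = 12 + q$)
$\left(-6516 + v{\left(\left(46 + 60\right) + \left(11 + 28\right) \right)}\right) - \frac{7319}{24750} = \left(-6516 + \left(12 + \left(\left(46 + 60\right) + \left(11 + 28\right)\right)\right)\right) - \frac{7319}{24750} = \left(-6516 + \left(12 + \left(106 + 39\right)\right)\right) - \frac{7319}{24750} = \left(-6516 + \left(12 + 145\right)\right) - \frac{7319}{24750} = \left(-6516 + 157\right) - \frac{7319}{24750} = -6359 - \frac{7319}{24750} = - \frac{157392569}{24750}$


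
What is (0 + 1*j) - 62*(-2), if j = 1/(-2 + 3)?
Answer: 125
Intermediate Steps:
j = 1 (j = 1/1 = 1)
(0 + 1*j) - 62*(-2) = (0 + 1*1) - 62*(-2) = (0 + 1) + 124 = 1 + 124 = 125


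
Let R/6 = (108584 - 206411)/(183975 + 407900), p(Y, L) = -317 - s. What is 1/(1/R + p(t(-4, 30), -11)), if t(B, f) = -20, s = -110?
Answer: -586962/122093009 ≈ -0.0048075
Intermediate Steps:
p(Y, L) = -207 (p(Y, L) = -317 - 1*(-110) = -317 + 110 = -207)
R = -586962/591875 (R = 6*((108584 - 206411)/(183975 + 407900)) = 6*(-97827/591875) = -586962/591875 ≈ -0.99170)
1/(1/R + p(t(-4, 30), -11)) = 1/(1/(-586962/591875) - 207) = 1/(-591875/586962 - 207) = 1/(-122093009/586962) = -586962/122093009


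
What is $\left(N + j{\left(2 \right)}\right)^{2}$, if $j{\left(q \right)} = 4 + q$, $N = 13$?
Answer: $361$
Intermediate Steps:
$\left(N + j{\left(2 \right)}\right)^{2} = \left(13 + \left(4 + 2\right)\right)^{2} = \left(13 + 6\right)^{2} = 19^{2} = 361$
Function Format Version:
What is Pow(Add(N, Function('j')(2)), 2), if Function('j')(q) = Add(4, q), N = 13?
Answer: 361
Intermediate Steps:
Pow(Add(N, Function('j')(2)), 2) = Pow(Add(13, Add(4, 2)), 2) = Pow(Add(13, 6), 2) = Pow(19, 2) = 361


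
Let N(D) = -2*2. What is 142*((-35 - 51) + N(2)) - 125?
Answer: -12905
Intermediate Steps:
N(D) = -4
142*((-35 - 51) + N(2)) - 125 = 142*((-35 - 51) - 4) - 125 = 142*(-86 - 4) - 125 = 142*(-90) - 125 = -12780 - 125 = -12905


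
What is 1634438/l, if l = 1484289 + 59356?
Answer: 1634438/1543645 ≈ 1.0588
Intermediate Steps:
l = 1543645
1634438/l = 1634438/1543645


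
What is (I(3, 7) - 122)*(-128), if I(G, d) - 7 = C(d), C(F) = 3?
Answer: 14336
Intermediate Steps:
I(G, d) = 10 (I(G, d) = 7 + 3 = 10)
(I(3, 7) - 122)*(-128) = (10 - 122)*(-128) = -112*(-128) = 14336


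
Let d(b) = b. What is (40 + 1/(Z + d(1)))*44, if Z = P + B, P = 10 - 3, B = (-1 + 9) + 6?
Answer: 1762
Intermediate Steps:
B = 14 (B = 8 + 6 = 14)
P = 7
Z = 21 (Z = 7 + 14 = 21)
(40 + 1/(Z + d(1)))*44 = (40 + 1/(21 + 1))*44 = (40 + 1/22)*44 = (881/22)*44 = 1762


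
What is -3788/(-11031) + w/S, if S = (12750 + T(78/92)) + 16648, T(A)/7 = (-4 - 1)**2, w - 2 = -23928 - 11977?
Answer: -284023469/326219763 ≈ -0.87065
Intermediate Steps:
w = -35903 (w = 2 + (-23928 - 11977) = 2 - 35905 = -35903)
T(A) = 175 (T(A) = 7*(-4 - 1)**2 = 7*(-5)**2 = 7*25 = 175)
S = 29573 (S = (12750 + 175) + 16648 = 12925 + 16648 = 29573)
-3788/(-11031) + w/S = -3788/(-11031) - 35903/29573 = -3788*(-1/11031) - 35903*1/29573 = 3788/11031 - 35903/29573 = -284023469/326219763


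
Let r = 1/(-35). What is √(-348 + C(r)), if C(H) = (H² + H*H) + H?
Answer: I*√426333/35 ≈ 18.655*I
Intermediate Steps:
r = -1/35 ≈ -0.028571
C(H) = H + 2*H² (C(H) = (H² + H²) + H = 2*H² + H = H + 2*H²)
√(-348 + C(r)) = √(-348 - (1 + 2*(-1/35))/35) = √(-348 - (1 - 2/35)/35) = √(-348 - 1/35*33/35) = √(-348 - 33/1225) = √(-426333/1225) = I*√426333/35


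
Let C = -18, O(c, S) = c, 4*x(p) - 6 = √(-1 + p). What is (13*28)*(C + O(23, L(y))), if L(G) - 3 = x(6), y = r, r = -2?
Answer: 1820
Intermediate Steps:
x(p) = 3/2 + √(-1 + p)/4
y = -2
L(G) = 9/2 + √5/4 (L(G) = 3 + (3/2 + √(-1 + 6)/4) = 3 + (3/2 + √5/4) = 9/2 + √5/4)
(13*28)*(C + O(23, L(y))) = (13*28)*(-18 + 23) = 364*5 = 1820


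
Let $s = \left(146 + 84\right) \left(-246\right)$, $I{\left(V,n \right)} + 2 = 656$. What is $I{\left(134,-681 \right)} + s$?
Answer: $-55926$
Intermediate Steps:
$I{\left(V,n \right)} = 654$ ($I{\left(V,n \right)} = -2 + 656 = 654$)
$s = -56580$ ($s = 230 \left(-246\right) = -56580$)
$I{\left(134,-681 \right)} + s = 654 - 56580 = -55926$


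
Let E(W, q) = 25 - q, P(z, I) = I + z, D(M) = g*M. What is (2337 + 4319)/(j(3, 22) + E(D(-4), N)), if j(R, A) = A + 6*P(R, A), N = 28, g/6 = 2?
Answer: 512/13 ≈ 39.385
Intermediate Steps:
g = 12 (g = 6*2 = 12)
D(M) = 12*M
j(R, A) = 6*R + 7*A (j(R, A) = A + 6*(A + R) = A + (6*A + 6*R) = 6*R + 7*A)
(2337 + 4319)/(j(3, 22) + E(D(-4), N)) = (2337 + 4319)/((6*3 + 7*22) + (25 - 1*28)) = 6656/((18 + 154) + (25 - 28)) = 6656/(172 - 3) = 6656/169 = 6656*(1/169) = 512/13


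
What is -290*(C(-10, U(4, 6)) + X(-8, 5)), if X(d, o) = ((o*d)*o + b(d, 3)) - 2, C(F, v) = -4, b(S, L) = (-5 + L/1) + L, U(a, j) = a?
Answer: 59450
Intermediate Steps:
b(S, L) = -5 + 2*L (b(S, L) = (-5 + L*1) + L = (-5 + L) + L = -5 + 2*L)
X(d, o) = -1 + d*o² (X(d, o) = ((o*d)*o + (-5 + 2*3)) - 2 = ((d*o)*o + (-5 + 6)) - 2 = (d*o² + 1) - 2 = (1 + d*o²) - 2 = -1 + d*o²)
-290*(C(-10, U(4, 6)) + X(-8, 5)) = -290*(-4 + (-1 - 8*5²)) = -290*(-4 + (-1 - 8*25)) = -290*(-4 + (-1 - 200)) = -290*(-4 - 201) = -290*(-205) = 59450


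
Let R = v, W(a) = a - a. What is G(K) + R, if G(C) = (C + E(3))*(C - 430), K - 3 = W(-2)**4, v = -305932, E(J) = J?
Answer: -308494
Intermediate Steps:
W(a) = 0
K = 3 (K = 3 + 0**4 = 3 + 0 = 3)
R = -305932
G(C) = (-430 + C)*(3 + C) (G(C) = (C + 3)*(C - 430) = (3 + C)*(-430 + C) = (-430 + C)*(3 + C))
G(K) + R = (-1290 + 3**2 - 427*3) - 305932 = (-1290 + 9 - 1281) - 305932 = -2562 - 305932 = -308494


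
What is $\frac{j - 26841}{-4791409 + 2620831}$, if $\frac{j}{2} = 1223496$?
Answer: $- \frac{806717}{723526} \approx -1.115$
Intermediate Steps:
$j = 2446992$ ($j = 2 \cdot 1223496 = 2446992$)
$\frac{j - 26841}{-4791409 + 2620831} = \frac{2446992 - 26841}{-4791409 + 2620831} = \frac{2420151}{-2170578} = 2420151 \left(- \frac{1}{2170578}\right) = - \frac{806717}{723526}$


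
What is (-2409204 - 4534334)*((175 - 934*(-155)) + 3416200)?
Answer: -24726945631010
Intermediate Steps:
(-2409204 - 4534334)*((175 - 934*(-155)) + 3416200) = -6943538*((175 + 144770) + 3416200) = -6943538*(144945 + 3416200) = -6943538*3561145 = -24726945631010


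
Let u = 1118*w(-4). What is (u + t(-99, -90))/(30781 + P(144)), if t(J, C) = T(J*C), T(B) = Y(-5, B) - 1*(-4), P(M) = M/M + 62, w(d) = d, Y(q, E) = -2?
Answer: -2235/15422 ≈ -0.14492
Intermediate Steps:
u = -4472 (u = 1118*(-4) = -4472)
P(M) = 63 (P(M) = 1 + 62 = 63)
T(B) = 2 (T(B) = -2 - 1*(-4) = -2 + 4 = 2)
t(J, C) = 2
(u + t(-99, -90))/(30781 + P(144)) = (-4472 + 2)/(30781 + 63) = -4470/30844 = -4470*1/30844 = -2235/15422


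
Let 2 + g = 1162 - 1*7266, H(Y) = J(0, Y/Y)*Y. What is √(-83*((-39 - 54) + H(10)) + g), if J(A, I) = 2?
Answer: I*√47 ≈ 6.8557*I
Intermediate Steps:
H(Y) = 2*Y
g = -6106 (g = -2 + (1162 - 1*7266) = -2 + (1162 - 7266) = -2 - 6104 = -6106)
√(-83*((-39 - 54) + H(10)) + g) = √(-83*((-39 - 54) + 2*10) - 6106) = √(-83*(-93 + 20) - 6106) = √(-83*(-73) - 6106) = √(6059 - 6106) = √(-47) = I*√47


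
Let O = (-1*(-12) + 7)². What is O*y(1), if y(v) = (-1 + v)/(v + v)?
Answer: 0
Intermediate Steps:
y(v) = (-1 + v)/(2*v) (y(v) = (-1 + v)/((2*v)) = (-1 + v)*(1/(2*v)) = (-1 + v)/(2*v))
O = 361 (O = (12 + 7)² = 19² = 361)
O*y(1) = 361*((½)*(-1 + 1)/1) = 361*((½)*1*0) = 361*0 = 0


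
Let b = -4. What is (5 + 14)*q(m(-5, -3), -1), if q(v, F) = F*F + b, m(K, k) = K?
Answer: -57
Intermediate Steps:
q(v, F) = -4 + F**2 (q(v, F) = F*F - 4 = F**2 - 4 = -4 + F**2)
(5 + 14)*q(m(-5, -3), -1) = (5 + 14)*(-4 + (-1)**2) = 19*(-4 + 1) = 19*(-3) = -57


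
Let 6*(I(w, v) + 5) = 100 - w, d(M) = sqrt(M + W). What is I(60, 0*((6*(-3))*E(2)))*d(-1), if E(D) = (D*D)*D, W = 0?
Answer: 5*I/3 ≈ 1.6667*I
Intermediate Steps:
E(D) = D**3 (E(D) = D**2*D = D**3)
d(M) = sqrt(M) (d(M) = sqrt(M + 0) = sqrt(M))
I(w, v) = 35/3 - w/6 (I(w, v) = -5 + (100 - w)/6 = -5 + (50/3 - w/6) = 35/3 - w/6)
I(60, 0*((6*(-3))*E(2)))*d(-1) = (35/3 - 1/6*60)*sqrt(-1) = (35/3 - 10)*I = 5*I/3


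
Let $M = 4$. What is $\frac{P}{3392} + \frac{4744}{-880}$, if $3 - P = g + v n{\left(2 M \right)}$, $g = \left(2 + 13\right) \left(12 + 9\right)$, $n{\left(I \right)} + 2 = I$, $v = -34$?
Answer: $- \frac{252917}{46640} \approx -5.4227$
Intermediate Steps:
$n{\left(I \right)} = -2 + I$
$g = 315$ ($g = 15 \cdot 21 = 315$)
$P = -108$ ($P = 3 - \left(315 - 34 \left(-2 + 2 \cdot 4\right)\right) = 3 - \left(315 - 34 \left(-2 + 8\right)\right) = 3 - \left(315 - 204\right) = 3 - 111 = -108$)
$\frac{P}{3392} + \frac{4744}{-880} = - \frac{108}{3392} + \frac{4744}{-880} = \left(-108\right) \frac{1}{3392} + 4744 \left(- \frac{1}{880}\right) = - \frac{27}{848} - \frac{593}{110} = - \frac{252917}{46640}$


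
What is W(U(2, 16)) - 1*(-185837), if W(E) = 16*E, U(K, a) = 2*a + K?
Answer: 186381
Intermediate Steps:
U(K, a) = K + 2*a
W(U(2, 16)) - 1*(-185837) = 16*(2 + 2*16) - 1*(-185837) = 16*(2 + 32) + 185837 = 16*34 + 185837 = 544 + 185837 = 186381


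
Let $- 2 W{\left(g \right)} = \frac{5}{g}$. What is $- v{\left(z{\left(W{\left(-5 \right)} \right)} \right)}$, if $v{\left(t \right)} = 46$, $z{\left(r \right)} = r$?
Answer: $-46$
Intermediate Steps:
$W{\left(g \right)} = - \frac{5}{2 g}$ ($W{\left(g \right)} = - \frac{5 \frac{1}{g}}{2} = - \frac{5}{2 g}$)
$- v{\left(z{\left(W{\left(-5 \right)} \right)} \right)} = \left(-1\right) 46 = -46$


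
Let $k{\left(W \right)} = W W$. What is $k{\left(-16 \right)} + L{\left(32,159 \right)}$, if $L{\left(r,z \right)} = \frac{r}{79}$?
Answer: $\frac{20256}{79} \approx 256.41$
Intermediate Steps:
$L{\left(r,z \right)} = \frac{r}{79}$ ($L{\left(r,z \right)} = r \frac{1}{79} = \frac{r}{79}$)
$k{\left(W \right)} = W^{2}$
$k{\left(-16 \right)} + L{\left(32,159 \right)} = \left(-16\right)^{2} + \frac{1}{79} \cdot 32 = 256 + \frac{32}{79} = \frac{20256}{79}$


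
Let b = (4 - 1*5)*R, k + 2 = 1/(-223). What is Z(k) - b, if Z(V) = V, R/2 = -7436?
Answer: -3316903/223 ≈ -14874.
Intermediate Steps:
R = -14872 (R = 2*(-7436) = -14872)
k = -447/223 (k = -2 + 1/(-223) = -2 - 1/223 = -447/223 ≈ -2.0045)
b = 14872 (b = (4 - 1*5)*(-14872) = (4 - 5)*(-14872) = -1*(-14872) = 14872)
Z(k) - b = -447/223 - 1*14872 = -447/223 - 14872 = -3316903/223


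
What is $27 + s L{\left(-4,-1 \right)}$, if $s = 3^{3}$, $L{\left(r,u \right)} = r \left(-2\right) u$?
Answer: $-189$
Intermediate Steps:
$L{\left(r,u \right)} = - 2 r u$
$s = 27$
$27 + s L{\left(-4,-1 \right)} = 27 + 27 \left(\left(-2\right) \left(-4\right) \left(-1\right)\right) = 27 + 27 \left(-8\right) = 27 - 216 = -189$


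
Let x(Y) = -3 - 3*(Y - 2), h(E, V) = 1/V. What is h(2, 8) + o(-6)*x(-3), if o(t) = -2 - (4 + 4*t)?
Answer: 1729/8 ≈ 216.13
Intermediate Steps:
x(Y) = 3 - 3*Y (x(Y) = -3 - 3*(-2 + Y) = -3 - (-6 + 3*Y) = -3 + (6 - 3*Y) = 3 - 3*Y)
o(t) = -6 - 4*t (o(t) = -2 + (-4 - 4*t) = -6 - 4*t)
h(2, 8) + o(-6)*x(-3) = 1/8 + (-6 - 4*(-6))*(3 - 3*(-3)) = ⅛ + (-6 + 24)*(3 + 9) = ⅛ + 18*12 = ⅛ + 216 = 1729/8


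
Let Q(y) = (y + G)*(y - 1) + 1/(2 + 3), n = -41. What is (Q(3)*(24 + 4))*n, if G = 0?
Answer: -35588/5 ≈ -7117.6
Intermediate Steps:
Q(y) = 1/5 + y*(-1 + y) (Q(y) = (y + 0)*(y - 1) + 1/(2 + 3) = y*(-1 + y) + 1/5 = 1/5 + y*(-1 + y))
(Q(3)*(24 + 4))*n = ((1/5 + 3**2 - 1*3)*(24 + 4))*(-41) = ((1/5 + 9 - 3)*28)*(-41) = ((31/5)*28)*(-41) = (868/5)*(-41) = -35588/5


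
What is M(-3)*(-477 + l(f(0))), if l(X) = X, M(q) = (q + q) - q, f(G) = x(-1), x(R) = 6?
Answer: 1413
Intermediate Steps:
f(G) = 6
M(q) = q (M(q) = 2*q - q = q)
M(-3)*(-477 + l(f(0))) = -3*(-477 + 6) = -3*(-471) = 1413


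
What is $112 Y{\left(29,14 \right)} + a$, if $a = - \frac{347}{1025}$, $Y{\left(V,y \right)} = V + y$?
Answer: $\frac{4936053}{1025} \approx 4815.7$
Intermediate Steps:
$a = - \frac{347}{1025}$ ($a = \left(-347\right) \frac{1}{1025} = - \frac{347}{1025} \approx -0.33854$)
$112 Y{\left(29,14 \right)} + a = 112 \left(29 + 14\right) - \frac{347}{1025} = 112 \cdot 43 - \frac{347}{1025} = 4816 - \frac{347}{1025} = \frac{4936053}{1025}$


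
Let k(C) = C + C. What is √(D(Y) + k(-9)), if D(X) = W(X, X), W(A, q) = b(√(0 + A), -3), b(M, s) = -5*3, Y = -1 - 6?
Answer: I*√33 ≈ 5.7446*I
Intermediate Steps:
Y = -7
k(C) = 2*C
b(M, s) = -15
W(A, q) = -15
D(X) = -15
√(D(Y) + k(-9)) = √(-15 + 2*(-9)) = √(-15 - 18) = √(-33) = I*√33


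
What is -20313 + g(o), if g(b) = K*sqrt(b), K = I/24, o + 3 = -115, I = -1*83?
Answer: -20313 - 83*I*sqrt(118)/24 ≈ -20313.0 - 37.567*I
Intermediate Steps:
I = -83
o = -118 (o = -3 - 115 = -118)
K = -83/24 ≈ -3.4583
g(b) = -83*sqrt(b)/24
-20313 + g(o) = -20313 - 83*I*sqrt(118)/24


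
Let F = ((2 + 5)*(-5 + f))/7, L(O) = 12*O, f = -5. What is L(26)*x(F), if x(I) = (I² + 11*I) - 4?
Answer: -4368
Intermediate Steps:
F = -10 (F = ((2 + 5)*(-5 - 5))/7 = (7*(-10))*(⅐) = -70*⅐ = -10)
x(I) = -4 + I² + 11*I
L(26)*x(F) = (12*26)*(-4 + (-10)² + 11*(-10)) = 312*(-4 + 100 - 110) = 312*(-14) = -4368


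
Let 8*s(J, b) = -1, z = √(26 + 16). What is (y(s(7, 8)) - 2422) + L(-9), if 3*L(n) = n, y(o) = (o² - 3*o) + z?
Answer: -155175/64 + √42 ≈ -2418.1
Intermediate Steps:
z = √42 ≈ 6.4807
s(J, b) = -⅛ (s(J, b) = (⅛)*(-1) = -⅛)
y(o) = √42 + o² - 3*o (y(o) = (o² - 3*o) + √42 = √42 + o² - 3*o)
L(n) = n/3
(y(s(7, 8)) - 2422) + L(-9) = ((√42 + (-⅛)² - 3*(-⅛)) - 2422) + (⅓)*(-9) = ((√42 + 1/64 + 3/8) - 2422) - 3 = ((25/64 + √42) - 2422) - 3 = (-154983/64 + √42) - 3 = -155175/64 + √42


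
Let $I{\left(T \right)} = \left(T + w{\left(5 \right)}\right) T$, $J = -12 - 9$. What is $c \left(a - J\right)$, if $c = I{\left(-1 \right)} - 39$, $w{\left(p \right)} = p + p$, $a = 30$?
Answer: $-2448$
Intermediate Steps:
$w{\left(p \right)} = 2 p$
$J = -21$
$I{\left(T \right)} = T \left(10 + T\right)$ ($I{\left(T \right)} = \left(T + 2 \cdot 5\right) T = \left(T + 10\right) T = \left(10 + T\right) T = T \left(10 + T\right)$)
$c = -48$ ($c = - (10 - 1) - 39 = \left(-1\right) 9 - 39 = -9 - 39 = -48$)
$c \left(a - J\right) = - 48 \left(30 - -21\right) = - 48 \left(30 + 21\right) = \left(-48\right) 51 = -2448$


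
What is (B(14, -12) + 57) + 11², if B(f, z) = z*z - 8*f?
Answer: 210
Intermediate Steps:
B(f, z) = z² - 8*f
(B(14, -12) + 57) + 11² = (((-12)² - 8*14) + 57) + 11² = ((144 - 112) + 57) + 121 = (32 + 57) + 121 = 89 + 121 = 210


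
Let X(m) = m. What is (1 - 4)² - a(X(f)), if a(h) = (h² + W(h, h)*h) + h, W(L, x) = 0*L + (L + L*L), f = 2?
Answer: -9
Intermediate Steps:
W(L, x) = L + L² (W(L, x) = 0 + (L + L²) = L + L²)
a(h) = h + h² + h²*(1 + h) (a(h) = (h² + (h*(1 + h))*h) + h = (h² + h²*(1 + h)) + h = h + h² + h²*(1 + h))
(1 - 4)² - a(X(f)) = (1 - 4)² - 2*(1 + 2 + 2*(1 + 2)) = (-3)² - 2*(1 + 2 + 2*3) = 9 - 2*(1 + 2 + 6) = 9 - 2*9 = 9 - 1*18 = 9 - 18 = -9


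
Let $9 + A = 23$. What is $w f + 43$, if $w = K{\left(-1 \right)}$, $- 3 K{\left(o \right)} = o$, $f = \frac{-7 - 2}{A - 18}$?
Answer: $\frac{175}{4} \approx 43.75$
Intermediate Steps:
$A = 14$ ($A = -9 + 23 = 14$)
$f = \frac{9}{4}$ ($f = \frac{-7 - 2}{14 - 18} = - \frac{9}{-4} = \left(-9\right) \left(- \frac{1}{4}\right) = \frac{9}{4} \approx 2.25$)
$K{\left(o \right)} = - \frac{o}{3}$
$w = \frac{1}{3}$ ($w = \left(- \frac{1}{3}\right) \left(-1\right) = \frac{1}{3} \approx 0.33333$)
$w f + 43 = \frac{1}{3} \cdot \frac{9}{4} + 43 = \frac{3}{4} + 43 = \frac{175}{4}$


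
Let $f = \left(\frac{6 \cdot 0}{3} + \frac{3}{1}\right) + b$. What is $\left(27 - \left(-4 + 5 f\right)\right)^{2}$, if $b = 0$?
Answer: $256$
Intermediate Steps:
$f = 3$ ($f = \left(\frac{6 \cdot 0}{3} + \frac{3}{1}\right) + 0 = \left(0 \cdot \frac{1}{3} + 3 \cdot 1\right) + 0 = \left(0 + 3\right) + 0 = 3 + 0 = 3$)
$\left(27 - \left(-4 + 5 f\right)\right)^{2} = \left(27 + \left(\left(-5\right) 3 + 4\right)\right)^{2} = \left(27 + \left(-15 + 4\right)\right)^{2} = \left(27 - 11\right)^{2} = 16^{2} = 256$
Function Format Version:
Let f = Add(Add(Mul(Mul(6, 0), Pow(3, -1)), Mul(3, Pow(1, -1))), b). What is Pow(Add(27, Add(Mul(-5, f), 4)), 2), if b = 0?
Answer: 256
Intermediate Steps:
f = 3 (f = Add(Add(Mul(Mul(6, 0), Pow(3, -1)), Mul(3, Pow(1, -1))), 0) = Add(Add(Mul(0, Rational(1, 3)), Mul(3, 1)), 0) = Add(Add(0, 3), 0) = Add(3, 0) = 3)
Pow(Add(27, Add(Mul(-5, f), 4)), 2) = Pow(Add(27, Add(Mul(-5, 3), 4)), 2) = Pow(Add(27, Add(-15, 4)), 2) = Pow(Add(27, -11), 2) = Pow(16, 2) = 256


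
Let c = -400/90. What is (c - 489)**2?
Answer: 19722481/81 ≈ 2.4349e+5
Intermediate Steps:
c = -40/9 (c = -400*1/90 = -40/9 ≈ -4.4444)
(c - 489)**2 = (-40/9 - 489)**2 = (-4441/9)**2 = 19722481/81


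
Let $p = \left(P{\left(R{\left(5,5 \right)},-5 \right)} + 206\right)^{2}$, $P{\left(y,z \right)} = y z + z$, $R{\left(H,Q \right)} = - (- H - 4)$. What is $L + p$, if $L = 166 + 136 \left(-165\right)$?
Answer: $2062$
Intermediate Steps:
$R{\left(H,Q \right)} = 4 + H$ ($R{\left(H,Q \right)} = - (-4 - H) = 4 + H$)
$P{\left(y,z \right)} = z + y z$
$L = -22274$ ($L = 166 - 22440 = -22274$)
$p = 24336$ ($p = \left(- 5 \left(1 + \left(4 + 5\right)\right) + 206\right)^{2} = \left(- 5 \left(1 + 9\right) + 206\right)^{2} = \left(\left(-5\right) 10 + 206\right)^{2} = \left(-50 + 206\right)^{2} = 156^{2} = 24336$)
$L + p = -22274 + 24336 = 2062$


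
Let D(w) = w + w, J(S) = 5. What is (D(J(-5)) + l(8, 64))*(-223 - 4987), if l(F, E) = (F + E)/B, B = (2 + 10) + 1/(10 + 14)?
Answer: -24059780/289 ≈ -83252.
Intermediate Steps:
B = 289/24 (B = 12 + 1/24 = 289/24 ≈ 12.042)
l(F, E) = 24*E/289 + 24*F/289 (l(F, E) = (F + E)/(289/24) = (E + F)*(24/289) = 24*E/289 + 24*F/289)
D(w) = 2*w
(D(J(-5)) + l(8, 64))*(-223 - 4987) = (2*5 + ((24/289)*64 + (24/289)*8))*(-223 - 4987) = (10 + (1536/289 + 192/289))*(-5210) = (10 + 1728/289)*(-5210) = (4618/289)*(-5210) = -24059780/289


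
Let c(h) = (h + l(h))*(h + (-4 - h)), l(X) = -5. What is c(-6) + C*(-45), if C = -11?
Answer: 539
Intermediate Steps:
c(h) = 20 - 4*h (c(h) = (h - 5)*(h + (-4 - h)) = (-5 + h)*(-4) = 20 - 4*h)
c(-6) + C*(-45) = (20 - 4*(-6)) - 11*(-45) = (20 + 24) + 495 = 44 + 495 = 539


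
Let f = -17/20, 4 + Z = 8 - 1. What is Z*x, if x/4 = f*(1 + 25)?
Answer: -1326/5 ≈ -265.20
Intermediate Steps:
Z = 3 (Z = -4 + (8 - 1) = -4 + 7 = 3)
f = -17/20 (f = -17*1/20 = -17/20 ≈ -0.85000)
x = -442/5 (x = 4*(-17*(1 + 25)/20) = 4*(-17/20*26) = 4*(-221/10) = -442/5 ≈ -88.400)
Z*x = 3*(-442/5) = -1326/5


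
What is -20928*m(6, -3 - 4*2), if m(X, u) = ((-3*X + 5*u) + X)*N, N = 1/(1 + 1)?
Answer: 701088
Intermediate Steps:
N = ½ (N = 1/2 = ½ ≈ 0.50000)
m(X, u) = -X + 5*u/2 (m(X, u) = ((-3*X + 5*u) + X)*(½) = (-2*X + 5*u)*(½) = -X + 5*u/2)
-20928*m(6, -3 - 4*2) = -20928*(-1*6 + 5*(-3 - 4*2)/2) = -20928*(-6 + 5*(-3 - 8)/2) = -20928*(-6 + (5/2)*(-11)) = -20928*(-6 - 55/2) = -20928*(-67/2) = 701088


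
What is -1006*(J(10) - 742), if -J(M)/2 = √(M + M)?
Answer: 746452 + 4024*√5 ≈ 7.5545e+5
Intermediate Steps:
J(M) = -2*√2*√M (J(M) = -2*√(M + M) = -2*√2*√M)
-1006*(J(10) - 742) = -1006*(-2*√2*√10 - 742) = -1006*(-4*√5 - 742) = -1006*(-742 - 4*√5) = 746452 + 4024*√5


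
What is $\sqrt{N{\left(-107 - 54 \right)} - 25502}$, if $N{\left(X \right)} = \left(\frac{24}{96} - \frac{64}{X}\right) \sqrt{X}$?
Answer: $\frac{\sqrt{-2644149368 + 67137 i \sqrt{161}}}{322} \approx 0.025724 + 159.69 i$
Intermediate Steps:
$N{\left(X \right)} = \sqrt{X} \left(\frac{1}{4} - \frac{64}{X}\right)$ ($N{\left(X \right)} = \left(24 \cdot \frac{1}{96} - \frac{64}{X}\right) \sqrt{X} = \left(\frac{1}{4} - \frac{64}{X}\right) \sqrt{X} = \sqrt{X} \left(\frac{1}{4} - \frac{64}{X}\right)$)
$\sqrt{N{\left(-107 - 54 \right)} - 25502} = \sqrt{\frac{-256 - 161}{4 \sqrt{-107 - 54}} - 25502} = \sqrt{\frac{-256 - 161}{4 i \sqrt{161}} - 25502} = \sqrt{\frac{1}{4} \left(- \frac{i \sqrt{161}}{161}\right) \left(-417\right) - 25502} = \sqrt{\frac{417 i \sqrt{161}}{644} - 25502} = \sqrt{-25502 + \frac{417 i \sqrt{161}}{644}}$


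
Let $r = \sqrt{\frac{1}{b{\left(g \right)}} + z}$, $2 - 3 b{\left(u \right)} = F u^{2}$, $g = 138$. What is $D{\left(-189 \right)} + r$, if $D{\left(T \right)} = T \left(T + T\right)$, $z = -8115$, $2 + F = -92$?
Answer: $71442 + \frac{9 i \sqrt{321052849182366}}{1790138} \approx 71442.0 + 90.083 i$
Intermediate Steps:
$F = -94$ ($F = -2 - 92 = -94$)
$b{\left(u \right)} = \frac{2}{3} + \frac{94 u^{2}}{3}$ ($b{\left(u \right)} = \frac{2}{3} - \frac{\left(-94\right) u^{2}}{3} = \frac{2}{3} + \frac{94 u^{2}}{3}$)
$D{\left(T \right)} = 2 T^{2}$ ($D{\left(T \right)} = T 2 T = 2 T^{2}$)
$r = \frac{9 i \sqrt{321052849182366}}{1790138}$ ($r = \sqrt{\frac{1}{\frac{2}{3} + \frac{94 \cdot 138^{2}}{3}} - 8115} = \sqrt{\frac{1}{\frac{2}{3} + \frac{94}{3} \cdot 19044} - 8115} = \sqrt{\frac{1}{\frac{2}{3} + 596712} - 8115} = \sqrt{\frac{1}{\frac{1790138}{3}} - 8115} = \sqrt{\frac{3}{1790138} - 8115} = \sqrt{- \frac{14526969867}{1790138}} = \frac{9 i \sqrt{321052849182366}}{1790138} \approx 90.083 i$)
$D{\left(-189 \right)} + r = 2 \left(-189\right)^{2} + \frac{9 i \sqrt{321052849182366}}{1790138} = 2 \cdot 35721 + \frac{9 i \sqrt{321052849182366}}{1790138} = 71442 + \frac{9 i \sqrt{321052849182366}}{1790138}$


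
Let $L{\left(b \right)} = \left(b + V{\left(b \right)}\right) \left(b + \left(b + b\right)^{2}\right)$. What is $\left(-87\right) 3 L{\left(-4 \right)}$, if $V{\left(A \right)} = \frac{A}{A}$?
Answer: $46980$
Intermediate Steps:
$V{\left(A \right)} = 1$
$L{\left(b \right)} = \left(1 + b\right) \left(b + 4 b^{2}\right)$ ($L{\left(b \right)} = \left(b + 1\right) \left(b + \left(b + b\right)^{2}\right) = \left(1 + b\right) \left(b + \left(2 b\right)^{2}\right) = \left(1 + b\right) \left(b + 4 b^{2}\right)$)
$\left(-87\right) 3 L{\left(-4 \right)} = \left(-87\right) 3 \left(- 4 \left(1 + 4 \left(-4\right)^{2} + 5 \left(-4\right)\right)\right) = - 261 \left(- 4 \left(1 + 4 \cdot 16 - 20\right)\right) = - 261 \left(- 4 \left(1 + 64 - 20\right)\right) = - 261 \left(\left(-4\right) 45\right) = \left(-261\right) \left(-180\right) = 46980$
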